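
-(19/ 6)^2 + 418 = 14687/ 36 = 407.97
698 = 698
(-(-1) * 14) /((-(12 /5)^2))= -175 /72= -2.43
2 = 2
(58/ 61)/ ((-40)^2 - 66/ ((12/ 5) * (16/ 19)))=1856/ 3059455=0.00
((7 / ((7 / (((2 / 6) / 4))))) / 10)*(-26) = -13 / 60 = -0.22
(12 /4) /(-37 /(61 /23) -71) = -183 /5182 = -0.04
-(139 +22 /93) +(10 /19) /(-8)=-984589 /7068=-139.30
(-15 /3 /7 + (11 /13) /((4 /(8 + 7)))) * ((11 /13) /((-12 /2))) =-9845 /28392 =-0.35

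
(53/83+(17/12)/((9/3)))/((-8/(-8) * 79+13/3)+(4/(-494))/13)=10657309/799533024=0.01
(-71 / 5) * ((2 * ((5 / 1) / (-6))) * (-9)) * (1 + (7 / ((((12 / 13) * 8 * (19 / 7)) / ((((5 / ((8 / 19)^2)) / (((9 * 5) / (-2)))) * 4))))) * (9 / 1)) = 804785 / 256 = 3143.69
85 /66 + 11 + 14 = 1735 /66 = 26.29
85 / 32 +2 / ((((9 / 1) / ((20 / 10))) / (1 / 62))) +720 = 6451939 / 8928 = 722.66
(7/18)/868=1/2232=0.00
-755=-755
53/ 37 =1.43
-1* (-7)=7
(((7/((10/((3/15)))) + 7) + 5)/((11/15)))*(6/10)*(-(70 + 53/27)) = -1179401/1650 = -714.79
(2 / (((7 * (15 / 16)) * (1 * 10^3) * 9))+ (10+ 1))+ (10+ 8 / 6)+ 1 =2756254 / 118125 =23.33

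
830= 830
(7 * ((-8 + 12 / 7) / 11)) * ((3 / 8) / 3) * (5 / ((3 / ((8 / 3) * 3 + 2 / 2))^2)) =-45 / 2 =-22.50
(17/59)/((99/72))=136/649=0.21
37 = 37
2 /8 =1 /4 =0.25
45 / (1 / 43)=1935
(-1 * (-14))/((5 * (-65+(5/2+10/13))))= -364/8025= -0.05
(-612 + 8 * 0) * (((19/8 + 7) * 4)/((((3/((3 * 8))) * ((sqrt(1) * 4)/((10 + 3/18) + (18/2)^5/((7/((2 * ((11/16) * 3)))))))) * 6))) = -266272775.89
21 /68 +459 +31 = 33341 /68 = 490.31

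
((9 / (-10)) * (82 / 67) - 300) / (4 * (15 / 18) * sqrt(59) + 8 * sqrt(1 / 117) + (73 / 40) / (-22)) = -692364816 / (-190749 + 471680 * sqrt(13) + 7664800 * sqrt(59)) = -11.47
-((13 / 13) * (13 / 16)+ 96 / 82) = -1301 / 656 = -1.98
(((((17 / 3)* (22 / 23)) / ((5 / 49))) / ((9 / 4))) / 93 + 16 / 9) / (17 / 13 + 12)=7626632 / 49956345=0.15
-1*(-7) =7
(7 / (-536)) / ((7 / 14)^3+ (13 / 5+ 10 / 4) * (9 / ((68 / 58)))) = -35 / 105257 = -0.00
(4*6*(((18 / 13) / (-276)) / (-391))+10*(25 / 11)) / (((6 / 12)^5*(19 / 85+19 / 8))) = 37411386880 / 133668249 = 279.88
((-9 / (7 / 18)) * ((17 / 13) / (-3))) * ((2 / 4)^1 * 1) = 459 / 91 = 5.04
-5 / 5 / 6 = -1 / 6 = -0.17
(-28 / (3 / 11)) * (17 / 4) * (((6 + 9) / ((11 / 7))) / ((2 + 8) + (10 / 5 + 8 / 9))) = -37485 / 116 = -323.15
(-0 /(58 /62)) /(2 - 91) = 0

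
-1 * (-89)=89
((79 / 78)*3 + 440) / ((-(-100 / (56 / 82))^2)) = -564431 / 27316250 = -0.02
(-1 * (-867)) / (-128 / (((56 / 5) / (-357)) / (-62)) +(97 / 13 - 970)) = -0.00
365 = 365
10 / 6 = 5 / 3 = 1.67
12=12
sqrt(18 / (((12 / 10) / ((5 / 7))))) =5 * sqrt(21) / 7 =3.27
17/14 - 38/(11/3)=-1409/154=-9.15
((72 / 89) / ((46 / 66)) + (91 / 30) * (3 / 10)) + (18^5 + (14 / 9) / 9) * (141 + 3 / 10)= 491886702968273 / 1842300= 266995984.89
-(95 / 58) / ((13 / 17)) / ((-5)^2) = -323 / 3770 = -0.09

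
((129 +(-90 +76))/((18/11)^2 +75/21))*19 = 1850695/5293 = 349.65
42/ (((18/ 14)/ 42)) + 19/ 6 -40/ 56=57727/ 42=1374.45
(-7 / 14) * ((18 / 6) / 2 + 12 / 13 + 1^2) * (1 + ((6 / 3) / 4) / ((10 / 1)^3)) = -178089 / 104000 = -1.71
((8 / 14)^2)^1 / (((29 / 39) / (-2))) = -1248 / 1421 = -0.88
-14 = -14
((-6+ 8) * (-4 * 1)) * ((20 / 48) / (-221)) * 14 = 0.21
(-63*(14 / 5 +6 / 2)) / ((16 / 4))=-1827 / 20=-91.35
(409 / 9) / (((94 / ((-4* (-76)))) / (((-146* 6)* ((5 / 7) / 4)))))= -22691320 / 987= -22990.19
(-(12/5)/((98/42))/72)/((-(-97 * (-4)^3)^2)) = 1/2697748480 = 0.00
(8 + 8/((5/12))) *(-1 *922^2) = -115611424/5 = -23122284.80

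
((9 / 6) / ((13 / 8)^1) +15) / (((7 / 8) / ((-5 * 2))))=-16560 / 91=-181.98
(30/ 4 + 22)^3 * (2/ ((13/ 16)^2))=13144256/ 169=77776.66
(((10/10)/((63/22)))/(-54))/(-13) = 11/22113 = 0.00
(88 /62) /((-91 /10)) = -440 /2821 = -0.16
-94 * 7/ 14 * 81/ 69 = -1269/ 23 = -55.17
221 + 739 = 960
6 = 6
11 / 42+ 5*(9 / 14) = 73 / 21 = 3.48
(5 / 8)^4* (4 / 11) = 625 / 11264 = 0.06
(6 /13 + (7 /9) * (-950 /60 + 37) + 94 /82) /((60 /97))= 10090231 /345384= 29.21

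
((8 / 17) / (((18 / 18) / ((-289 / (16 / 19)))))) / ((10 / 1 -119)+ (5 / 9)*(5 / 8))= 11628 / 7823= 1.49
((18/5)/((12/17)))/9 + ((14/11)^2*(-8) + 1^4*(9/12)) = -84521/7260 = -11.64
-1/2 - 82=-165/2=-82.50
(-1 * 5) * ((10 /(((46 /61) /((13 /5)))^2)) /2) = -628849 /2116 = -297.19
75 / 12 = 25 / 4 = 6.25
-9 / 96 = -3 / 32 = -0.09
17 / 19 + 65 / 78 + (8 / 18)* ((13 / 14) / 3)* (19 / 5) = 80827 / 35910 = 2.25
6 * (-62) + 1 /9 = -3347 /9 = -371.89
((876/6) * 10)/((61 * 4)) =365/61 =5.98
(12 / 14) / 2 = 3 / 7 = 0.43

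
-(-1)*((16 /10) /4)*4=8 /5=1.60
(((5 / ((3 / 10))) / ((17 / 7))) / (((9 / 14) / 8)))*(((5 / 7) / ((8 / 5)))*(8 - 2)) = 35000 / 153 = 228.76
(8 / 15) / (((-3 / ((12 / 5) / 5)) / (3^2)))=-96 / 125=-0.77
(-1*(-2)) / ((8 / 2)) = 1 / 2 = 0.50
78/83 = 0.94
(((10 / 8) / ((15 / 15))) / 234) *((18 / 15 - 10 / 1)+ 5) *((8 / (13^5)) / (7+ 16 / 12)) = -19 / 362010675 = -0.00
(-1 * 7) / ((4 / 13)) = -22.75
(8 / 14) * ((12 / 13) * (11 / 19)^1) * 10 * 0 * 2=0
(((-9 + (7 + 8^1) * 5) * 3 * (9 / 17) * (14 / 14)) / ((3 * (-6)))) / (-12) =33 / 68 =0.49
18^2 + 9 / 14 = 4545 / 14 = 324.64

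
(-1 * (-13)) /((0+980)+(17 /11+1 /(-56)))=8008 /604621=0.01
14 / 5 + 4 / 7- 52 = -1702 / 35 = -48.63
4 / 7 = 0.57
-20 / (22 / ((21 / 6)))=-35 / 11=-3.18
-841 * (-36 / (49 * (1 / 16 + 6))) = 484416 / 4753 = 101.92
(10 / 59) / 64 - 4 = -7547 / 1888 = -4.00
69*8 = 552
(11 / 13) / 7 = 11 / 91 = 0.12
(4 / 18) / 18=1 / 81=0.01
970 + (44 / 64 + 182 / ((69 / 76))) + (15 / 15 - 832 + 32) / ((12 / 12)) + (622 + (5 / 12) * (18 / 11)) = 12081253 / 12144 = 994.83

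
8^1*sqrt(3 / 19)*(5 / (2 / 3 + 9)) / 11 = 120*sqrt(57) / 6061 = 0.15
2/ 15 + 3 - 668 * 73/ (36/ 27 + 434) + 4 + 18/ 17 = -17288113/ 166515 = -103.82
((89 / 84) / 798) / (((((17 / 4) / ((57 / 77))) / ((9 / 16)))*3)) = 89 / 2052512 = 0.00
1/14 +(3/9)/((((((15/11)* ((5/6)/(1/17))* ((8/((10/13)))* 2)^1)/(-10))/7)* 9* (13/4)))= 75415/1085994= 0.07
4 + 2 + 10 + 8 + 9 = 33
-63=-63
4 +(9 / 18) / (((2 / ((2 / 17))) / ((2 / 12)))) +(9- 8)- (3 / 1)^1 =409 / 204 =2.00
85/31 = 2.74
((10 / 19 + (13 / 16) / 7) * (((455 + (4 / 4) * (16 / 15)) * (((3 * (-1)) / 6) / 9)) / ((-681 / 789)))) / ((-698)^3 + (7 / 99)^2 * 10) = -892792387443 / 16100306280667981120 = -0.00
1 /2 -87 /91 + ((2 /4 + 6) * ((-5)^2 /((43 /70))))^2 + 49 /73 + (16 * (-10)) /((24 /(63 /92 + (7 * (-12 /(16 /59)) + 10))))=71972.69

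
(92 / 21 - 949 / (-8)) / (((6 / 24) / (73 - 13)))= 206650 / 7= 29521.43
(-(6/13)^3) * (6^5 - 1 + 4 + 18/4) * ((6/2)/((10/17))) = -42871518/10985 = -3902.73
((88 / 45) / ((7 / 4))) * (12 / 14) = 704 / 735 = 0.96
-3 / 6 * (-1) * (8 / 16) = 0.25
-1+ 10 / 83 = -73 / 83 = -0.88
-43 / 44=-0.98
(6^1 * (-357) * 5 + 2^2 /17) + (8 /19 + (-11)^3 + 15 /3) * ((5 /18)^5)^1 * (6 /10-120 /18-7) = -2444629642727 /228873924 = -10681.12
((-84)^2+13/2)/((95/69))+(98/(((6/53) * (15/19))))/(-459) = 4024300841/784890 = 5127.22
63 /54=7 /6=1.17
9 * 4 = 36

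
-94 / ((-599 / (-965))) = -90710 / 599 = -151.44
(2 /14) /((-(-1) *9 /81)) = 9 /7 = 1.29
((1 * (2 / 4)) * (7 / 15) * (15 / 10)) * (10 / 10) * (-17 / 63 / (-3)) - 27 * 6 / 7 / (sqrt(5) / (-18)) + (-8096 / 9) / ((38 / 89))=-21615997 / 10260 + 2916 * sqrt(5) / 35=-1920.53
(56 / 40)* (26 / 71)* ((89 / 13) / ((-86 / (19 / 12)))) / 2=-11837 / 366360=-0.03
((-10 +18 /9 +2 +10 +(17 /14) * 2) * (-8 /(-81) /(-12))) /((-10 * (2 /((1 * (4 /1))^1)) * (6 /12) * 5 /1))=4 /945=0.00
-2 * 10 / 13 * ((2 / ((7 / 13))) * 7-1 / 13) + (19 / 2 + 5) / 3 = -35539 / 1014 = -35.05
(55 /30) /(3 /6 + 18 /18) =1.22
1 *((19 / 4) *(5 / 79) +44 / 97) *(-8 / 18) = -23119 / 68967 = -0.34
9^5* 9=531441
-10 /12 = -5 /6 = -0.83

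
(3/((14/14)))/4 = 3/4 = 0.75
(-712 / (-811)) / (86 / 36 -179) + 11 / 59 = 27603715 / 152111971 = 0.18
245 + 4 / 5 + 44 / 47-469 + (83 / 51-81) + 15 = -3435337 / 11985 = -286.64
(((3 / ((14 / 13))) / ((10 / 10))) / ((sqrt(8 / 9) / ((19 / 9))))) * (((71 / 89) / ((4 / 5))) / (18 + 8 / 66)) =222585 * sqrt(2) / 917056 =0.34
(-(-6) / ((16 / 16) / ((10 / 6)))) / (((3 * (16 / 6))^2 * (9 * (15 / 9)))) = 1 / 96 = 0.01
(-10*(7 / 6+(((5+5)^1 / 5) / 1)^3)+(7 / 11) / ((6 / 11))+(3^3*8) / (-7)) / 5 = -1699 / 70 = -24.27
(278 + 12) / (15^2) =1.29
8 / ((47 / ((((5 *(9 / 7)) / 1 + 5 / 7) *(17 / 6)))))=3400 / 987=3.44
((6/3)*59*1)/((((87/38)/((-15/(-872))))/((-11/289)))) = -61655/1827058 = -0.03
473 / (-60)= -473 / 60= -7.88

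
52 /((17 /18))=55.06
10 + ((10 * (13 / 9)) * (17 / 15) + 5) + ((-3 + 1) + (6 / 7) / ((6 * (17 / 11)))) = 94664 / 3213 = 29.46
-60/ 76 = -15/ 19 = -0.79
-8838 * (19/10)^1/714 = -23.52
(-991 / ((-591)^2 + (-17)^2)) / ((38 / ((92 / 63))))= -22793 / 209217645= -0.00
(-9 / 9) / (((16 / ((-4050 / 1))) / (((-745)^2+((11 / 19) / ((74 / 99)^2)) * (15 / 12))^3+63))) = 24957254043930653971655185606649707575 / 576661665851998208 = 43278850531979008651.65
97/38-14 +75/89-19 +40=35157/3382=10.40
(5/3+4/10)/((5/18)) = 186/25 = 7.44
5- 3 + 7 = 9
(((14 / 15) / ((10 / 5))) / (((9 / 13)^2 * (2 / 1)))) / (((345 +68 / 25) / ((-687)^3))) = -71033169935 / 156474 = -453961.49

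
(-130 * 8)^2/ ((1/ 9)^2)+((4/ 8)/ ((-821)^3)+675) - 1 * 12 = 96964877042329685/ 1106775322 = 87610263.00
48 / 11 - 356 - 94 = -4902 / 11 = -445.64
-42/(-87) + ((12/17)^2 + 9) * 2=163256/8381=19.48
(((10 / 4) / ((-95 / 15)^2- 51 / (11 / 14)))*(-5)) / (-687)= -165 / 224878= -0.00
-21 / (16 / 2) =-21 / 8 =-2.62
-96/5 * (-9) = 864/5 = 172.80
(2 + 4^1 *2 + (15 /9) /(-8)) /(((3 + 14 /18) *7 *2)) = 705 /3808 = 0.19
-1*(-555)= 555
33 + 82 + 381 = 496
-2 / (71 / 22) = -44 / 71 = -0.62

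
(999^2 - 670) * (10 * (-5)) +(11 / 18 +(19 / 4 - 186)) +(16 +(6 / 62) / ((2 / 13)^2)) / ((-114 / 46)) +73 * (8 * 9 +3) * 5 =-528396934423 / 10602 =-49839363.74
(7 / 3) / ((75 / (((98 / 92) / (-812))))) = -49 / 1200600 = -0.00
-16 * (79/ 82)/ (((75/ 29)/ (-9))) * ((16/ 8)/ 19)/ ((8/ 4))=54984/ 19475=2.82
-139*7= -973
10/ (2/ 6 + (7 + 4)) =15/ 17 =0.88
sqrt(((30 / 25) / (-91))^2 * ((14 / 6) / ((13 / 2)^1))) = 2 * sqrt(546) / 5915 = 0.01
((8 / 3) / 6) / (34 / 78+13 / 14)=728 / 2235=0.33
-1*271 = -271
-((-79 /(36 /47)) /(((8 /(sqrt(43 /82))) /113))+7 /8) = -7 /8+419569*sqrt(3526) /23616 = 1054.09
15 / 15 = 1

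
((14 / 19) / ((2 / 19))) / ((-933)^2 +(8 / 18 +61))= 63 / 7834954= 0.00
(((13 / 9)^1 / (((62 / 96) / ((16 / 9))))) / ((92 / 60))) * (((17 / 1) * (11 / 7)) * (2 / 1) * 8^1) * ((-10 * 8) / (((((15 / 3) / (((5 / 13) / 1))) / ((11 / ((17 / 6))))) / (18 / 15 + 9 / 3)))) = -79298560 / 713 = -111218.18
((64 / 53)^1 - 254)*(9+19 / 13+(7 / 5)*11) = -22522038 / 3445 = -6537.60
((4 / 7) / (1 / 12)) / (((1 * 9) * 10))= 8 / 105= 0.08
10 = 10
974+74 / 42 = 20491 / 21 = 975.76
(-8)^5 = -32768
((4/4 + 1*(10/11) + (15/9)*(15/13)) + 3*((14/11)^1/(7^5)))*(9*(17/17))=11842434/343343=34.49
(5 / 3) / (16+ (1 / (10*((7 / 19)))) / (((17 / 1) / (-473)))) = 5950 / 30159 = 0.20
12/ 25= 0.48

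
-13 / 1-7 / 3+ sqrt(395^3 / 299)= -46 / 3+ 395 * sqrt(118105) / 299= 438.67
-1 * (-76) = 76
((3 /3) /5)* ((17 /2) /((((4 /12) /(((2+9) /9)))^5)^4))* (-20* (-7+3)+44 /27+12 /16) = 101752763983554768831642049 /3765727153080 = 27020747878754.54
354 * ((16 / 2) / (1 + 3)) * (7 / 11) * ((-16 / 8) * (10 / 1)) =-99120 / 11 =-9010.91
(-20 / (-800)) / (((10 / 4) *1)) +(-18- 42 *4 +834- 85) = 56301 / 100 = 563.01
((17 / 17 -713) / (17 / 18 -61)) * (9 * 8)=922752 / 1081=853.61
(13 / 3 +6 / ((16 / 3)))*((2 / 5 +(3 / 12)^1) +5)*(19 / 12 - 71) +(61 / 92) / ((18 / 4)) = -283591157 / 132480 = -2140.63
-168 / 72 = -7 / 3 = -2.33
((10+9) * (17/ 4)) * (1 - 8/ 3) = -1615/ 12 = -134.58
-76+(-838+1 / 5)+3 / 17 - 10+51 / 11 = -859253 / 935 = -918.99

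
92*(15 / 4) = 345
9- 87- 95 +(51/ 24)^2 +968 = 799.52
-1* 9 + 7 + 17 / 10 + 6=57 / 10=5.70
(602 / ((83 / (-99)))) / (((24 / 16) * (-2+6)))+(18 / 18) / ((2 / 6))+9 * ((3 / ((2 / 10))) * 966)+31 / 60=648863333 / 4980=130293.84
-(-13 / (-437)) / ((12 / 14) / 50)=-2275 / 1311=-1.74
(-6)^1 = -6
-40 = -40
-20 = -20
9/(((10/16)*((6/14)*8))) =21/5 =4.20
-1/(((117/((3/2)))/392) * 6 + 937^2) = -98/86041079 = -0.00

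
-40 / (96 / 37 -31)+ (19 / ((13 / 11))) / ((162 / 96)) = 4034024 / 368901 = 10.94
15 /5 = 3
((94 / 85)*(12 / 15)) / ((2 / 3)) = 564 / 425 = 1.33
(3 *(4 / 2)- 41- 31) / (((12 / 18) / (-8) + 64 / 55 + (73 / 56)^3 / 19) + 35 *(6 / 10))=-36336706560 / 12220634653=-2.97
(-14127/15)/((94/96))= -226032/235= -961.84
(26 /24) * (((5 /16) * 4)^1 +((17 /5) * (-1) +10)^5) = 2035243561 /150000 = 13568.29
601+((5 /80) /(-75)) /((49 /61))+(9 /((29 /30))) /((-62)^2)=984859286191 /1638697200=601.00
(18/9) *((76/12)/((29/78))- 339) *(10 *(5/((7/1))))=-933700/203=-4599.51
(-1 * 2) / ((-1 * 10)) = 1 / 5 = 0.20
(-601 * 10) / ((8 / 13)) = -39065 / 4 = -9766.25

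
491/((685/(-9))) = -4419/685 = -6.45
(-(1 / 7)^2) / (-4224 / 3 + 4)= 1 / 68796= 0.00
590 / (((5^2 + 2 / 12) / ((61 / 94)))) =107970 / 7097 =15.21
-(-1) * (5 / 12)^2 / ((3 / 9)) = 25 / 48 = 0.52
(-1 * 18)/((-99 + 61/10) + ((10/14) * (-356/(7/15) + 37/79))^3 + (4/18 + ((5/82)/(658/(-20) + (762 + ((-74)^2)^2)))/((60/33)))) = 2310658791719093213295240/20730460970193176576941847900057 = 0.00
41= 41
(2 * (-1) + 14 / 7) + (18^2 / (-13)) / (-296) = 81 / 962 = 0.08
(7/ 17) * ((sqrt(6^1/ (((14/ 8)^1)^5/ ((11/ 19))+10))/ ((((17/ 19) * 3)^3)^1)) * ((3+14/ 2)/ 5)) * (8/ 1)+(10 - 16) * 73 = -438+24582656 * sqrt(351978)/ 108236450799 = -437.87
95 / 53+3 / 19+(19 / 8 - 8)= -29603 / 8056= -3.67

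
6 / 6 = 1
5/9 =0.56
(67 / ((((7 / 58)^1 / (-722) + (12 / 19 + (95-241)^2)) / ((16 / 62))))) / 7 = 22445536 / 193706190769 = 0.00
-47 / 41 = -1.15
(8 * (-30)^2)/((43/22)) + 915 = 197745/43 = 4598.72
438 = 438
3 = 3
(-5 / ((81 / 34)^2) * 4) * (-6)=46240 / 2187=21.14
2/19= 0.11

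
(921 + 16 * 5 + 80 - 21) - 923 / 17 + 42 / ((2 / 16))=22809 / 17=1341.71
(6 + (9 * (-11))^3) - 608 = -970901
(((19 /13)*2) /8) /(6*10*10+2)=0.00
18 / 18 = 1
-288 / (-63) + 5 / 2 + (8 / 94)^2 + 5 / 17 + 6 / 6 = 4401927 / 525742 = 8.37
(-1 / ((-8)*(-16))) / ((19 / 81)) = -0.03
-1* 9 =-9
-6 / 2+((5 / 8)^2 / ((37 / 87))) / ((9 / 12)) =-1051 / 592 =-1.78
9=9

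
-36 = -36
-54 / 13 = -4.15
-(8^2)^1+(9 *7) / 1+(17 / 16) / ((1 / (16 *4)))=67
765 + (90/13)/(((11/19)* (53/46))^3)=2030740815375/2576018731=788.33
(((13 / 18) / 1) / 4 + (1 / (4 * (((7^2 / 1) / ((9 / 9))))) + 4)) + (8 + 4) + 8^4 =14507791 / 3528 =4112.19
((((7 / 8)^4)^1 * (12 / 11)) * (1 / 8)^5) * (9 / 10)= 64827 / 3690987520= 0.00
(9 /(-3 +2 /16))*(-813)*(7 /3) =136584 /23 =5938.43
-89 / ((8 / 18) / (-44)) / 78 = 2937 / 26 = 112.96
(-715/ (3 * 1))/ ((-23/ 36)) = 8580/ 23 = 373.04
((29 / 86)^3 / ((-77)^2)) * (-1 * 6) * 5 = -365835 / 1885588012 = -0.00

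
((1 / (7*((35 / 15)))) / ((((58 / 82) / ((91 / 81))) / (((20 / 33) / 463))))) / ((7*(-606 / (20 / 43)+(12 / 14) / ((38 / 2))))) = -0.00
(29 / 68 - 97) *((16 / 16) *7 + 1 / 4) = -700.16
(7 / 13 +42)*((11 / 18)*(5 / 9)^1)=30415 / 2106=14.44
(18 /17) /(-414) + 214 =83673 /391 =214.00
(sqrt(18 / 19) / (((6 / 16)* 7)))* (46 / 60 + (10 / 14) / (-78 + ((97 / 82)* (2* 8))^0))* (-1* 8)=-391904* sqrt(38) / 1075305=-2.25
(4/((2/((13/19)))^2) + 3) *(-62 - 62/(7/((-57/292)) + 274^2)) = -41503078535/193012621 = -215.03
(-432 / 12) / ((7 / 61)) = -2196 / 7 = -313.71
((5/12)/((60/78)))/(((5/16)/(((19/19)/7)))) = 26/105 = 0.25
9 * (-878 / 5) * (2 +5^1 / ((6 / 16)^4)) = -18123676 / 45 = -402748.36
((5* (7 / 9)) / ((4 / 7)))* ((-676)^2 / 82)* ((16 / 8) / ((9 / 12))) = 111959120 / 1107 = 101137.42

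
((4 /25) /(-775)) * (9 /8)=-9 /38750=-0.00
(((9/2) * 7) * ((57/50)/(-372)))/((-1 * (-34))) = -1197/421600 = -0.00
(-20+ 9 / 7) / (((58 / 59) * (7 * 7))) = -7729 / 19894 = -0.39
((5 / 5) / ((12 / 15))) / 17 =5 / 68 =0.07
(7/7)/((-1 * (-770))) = 1/770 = 0.00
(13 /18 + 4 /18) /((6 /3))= 17 /36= 0.47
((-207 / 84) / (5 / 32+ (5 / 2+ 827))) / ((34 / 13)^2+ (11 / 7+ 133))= -46644 / 2220691105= -0.00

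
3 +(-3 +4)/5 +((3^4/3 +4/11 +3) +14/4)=4077/110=37.06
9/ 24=3/ 8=0.38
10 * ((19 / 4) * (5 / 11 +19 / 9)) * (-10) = -120650 / 99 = -1218.69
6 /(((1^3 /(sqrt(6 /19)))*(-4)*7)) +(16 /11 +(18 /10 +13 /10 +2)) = 721 /110 - 3*sqrt(114) /266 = 6.43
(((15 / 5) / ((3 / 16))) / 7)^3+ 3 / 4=17413 / 1372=12.69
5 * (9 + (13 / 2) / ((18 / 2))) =48.61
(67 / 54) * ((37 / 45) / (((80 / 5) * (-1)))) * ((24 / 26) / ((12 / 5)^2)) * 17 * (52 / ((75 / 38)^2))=-2.32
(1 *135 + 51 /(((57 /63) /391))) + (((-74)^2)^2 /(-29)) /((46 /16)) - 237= -4279938611 /12673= -337721.03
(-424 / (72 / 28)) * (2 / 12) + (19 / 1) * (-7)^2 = 24395 / 27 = 903.52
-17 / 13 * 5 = -6.54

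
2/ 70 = 1/ 35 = 0.03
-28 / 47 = -0.60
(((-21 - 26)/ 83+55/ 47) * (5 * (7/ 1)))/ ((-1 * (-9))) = 82460/ 35109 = 2.35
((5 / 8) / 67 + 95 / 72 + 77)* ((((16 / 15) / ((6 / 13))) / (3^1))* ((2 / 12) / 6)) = 2456077 / 1465290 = 1.68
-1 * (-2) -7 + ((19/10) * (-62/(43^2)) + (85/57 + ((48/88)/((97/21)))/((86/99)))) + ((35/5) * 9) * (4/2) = 6264905234/51115605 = 122.56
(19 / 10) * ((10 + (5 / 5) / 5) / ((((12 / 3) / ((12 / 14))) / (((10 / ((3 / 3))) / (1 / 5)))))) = 2907 / 14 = 207.64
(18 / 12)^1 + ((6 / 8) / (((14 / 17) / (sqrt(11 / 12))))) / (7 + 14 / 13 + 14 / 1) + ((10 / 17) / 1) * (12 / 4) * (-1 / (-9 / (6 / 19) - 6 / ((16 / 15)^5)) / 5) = 221 * sqrt(33) / 32144 + 294842813 / 195163774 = 1.55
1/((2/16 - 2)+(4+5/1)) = 0.14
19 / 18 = 1.06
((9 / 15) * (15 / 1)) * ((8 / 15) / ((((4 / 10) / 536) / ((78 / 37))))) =501696 / 37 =13559.35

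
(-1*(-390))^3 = 59319000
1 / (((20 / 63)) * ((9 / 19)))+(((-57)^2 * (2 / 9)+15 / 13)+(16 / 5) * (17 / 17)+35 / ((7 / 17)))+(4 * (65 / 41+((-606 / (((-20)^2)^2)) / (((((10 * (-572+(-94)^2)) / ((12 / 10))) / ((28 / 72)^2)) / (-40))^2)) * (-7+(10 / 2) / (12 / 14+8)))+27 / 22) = 207511654931581928387279 / 251354828614032000000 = 825.57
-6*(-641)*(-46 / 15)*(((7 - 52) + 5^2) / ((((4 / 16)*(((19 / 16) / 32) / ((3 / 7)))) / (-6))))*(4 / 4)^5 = -8695775232 / 133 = -65381768.66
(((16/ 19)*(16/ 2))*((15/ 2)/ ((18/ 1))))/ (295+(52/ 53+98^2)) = 8480/ 29907843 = 0.00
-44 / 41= -1.07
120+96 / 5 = 696 / 5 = 139.20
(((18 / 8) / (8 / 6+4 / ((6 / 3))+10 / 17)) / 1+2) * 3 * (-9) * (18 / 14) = -500337 / 5600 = -89.35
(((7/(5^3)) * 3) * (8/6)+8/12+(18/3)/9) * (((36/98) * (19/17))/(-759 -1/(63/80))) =-599184/712467875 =-0.00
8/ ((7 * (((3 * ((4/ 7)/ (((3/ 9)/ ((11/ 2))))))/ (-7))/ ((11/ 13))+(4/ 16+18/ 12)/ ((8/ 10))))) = -896/ 2029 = -0.44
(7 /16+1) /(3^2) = 23 /144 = 0.16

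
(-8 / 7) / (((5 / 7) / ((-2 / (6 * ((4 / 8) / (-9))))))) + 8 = -8 / 5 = -1.60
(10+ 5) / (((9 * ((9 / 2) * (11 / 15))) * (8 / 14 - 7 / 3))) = -350 / 1221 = -0.29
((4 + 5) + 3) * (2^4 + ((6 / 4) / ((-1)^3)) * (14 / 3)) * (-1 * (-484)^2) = -25299648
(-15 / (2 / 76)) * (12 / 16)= -855 / 2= -427.50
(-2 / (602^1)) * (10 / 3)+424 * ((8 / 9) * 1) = 1020962 / 2709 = 376.88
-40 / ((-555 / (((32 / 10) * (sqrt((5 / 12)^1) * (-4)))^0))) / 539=8 / 59829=0.00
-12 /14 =-6 /7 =-0.86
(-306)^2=93636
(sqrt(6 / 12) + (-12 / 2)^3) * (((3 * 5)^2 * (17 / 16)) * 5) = -516375 / 2 + 19125 * sqrt(2) / 32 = -257342.29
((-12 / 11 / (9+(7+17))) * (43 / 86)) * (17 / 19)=-0.01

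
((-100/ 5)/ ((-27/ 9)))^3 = 8000/ 27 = 296.30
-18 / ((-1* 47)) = 18 / 47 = 0.38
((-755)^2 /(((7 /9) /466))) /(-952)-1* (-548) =-1193516489 /3332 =-358198.23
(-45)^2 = 2025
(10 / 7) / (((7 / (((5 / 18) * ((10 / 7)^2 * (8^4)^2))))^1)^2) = 175921860444160000000 / 66706983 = 2637233053159.67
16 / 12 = 4 / 3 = 1.33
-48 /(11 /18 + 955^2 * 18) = -864 /295496111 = -0.00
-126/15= -42/5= -8.40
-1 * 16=-16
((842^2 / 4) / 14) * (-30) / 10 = -37980.21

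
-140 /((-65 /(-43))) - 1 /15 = -18073 /195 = -92.68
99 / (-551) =-99 / 551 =-0.18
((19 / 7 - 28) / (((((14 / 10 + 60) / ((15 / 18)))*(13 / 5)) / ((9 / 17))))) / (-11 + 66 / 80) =1327500 / 193296103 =0.01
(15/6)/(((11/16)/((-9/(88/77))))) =-315/11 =-28.64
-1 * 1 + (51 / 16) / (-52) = -1.06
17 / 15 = 1.13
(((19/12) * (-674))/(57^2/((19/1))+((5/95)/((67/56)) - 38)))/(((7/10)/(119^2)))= -2355644491/14517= -162268.00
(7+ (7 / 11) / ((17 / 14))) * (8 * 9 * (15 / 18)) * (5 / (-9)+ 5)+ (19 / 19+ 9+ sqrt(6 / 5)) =sqrt(30) / 5+ 377070 / 187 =2017.51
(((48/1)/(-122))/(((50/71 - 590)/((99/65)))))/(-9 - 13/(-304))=-3205224/28233357425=-0.00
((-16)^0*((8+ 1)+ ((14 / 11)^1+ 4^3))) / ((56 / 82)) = 33497 / 308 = 108.76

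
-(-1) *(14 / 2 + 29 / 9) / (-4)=-23 / 9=-2.56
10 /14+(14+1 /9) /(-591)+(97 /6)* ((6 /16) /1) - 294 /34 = -19182767 /10127376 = -1.89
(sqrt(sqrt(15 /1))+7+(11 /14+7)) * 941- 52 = 941 * 15^(1 /4)+194059 /14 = 15713.24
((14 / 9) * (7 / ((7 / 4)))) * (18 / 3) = 112 / 3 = 37.33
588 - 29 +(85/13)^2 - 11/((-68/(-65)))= 6794493/11492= 591.24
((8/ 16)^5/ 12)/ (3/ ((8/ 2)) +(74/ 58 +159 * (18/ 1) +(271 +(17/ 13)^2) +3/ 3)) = 4901/ 5905168800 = 0.00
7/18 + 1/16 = 0.45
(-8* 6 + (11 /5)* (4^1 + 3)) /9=-163 /45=-3.62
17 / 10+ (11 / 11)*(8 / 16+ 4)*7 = 166 / 5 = 33.20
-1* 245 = -245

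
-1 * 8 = -8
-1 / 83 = -0.01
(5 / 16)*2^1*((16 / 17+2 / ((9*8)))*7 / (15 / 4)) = 4151 / 3672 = 1.13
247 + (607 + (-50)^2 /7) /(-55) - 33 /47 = 4139557 /18095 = 228.77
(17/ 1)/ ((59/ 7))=119/ 59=2.02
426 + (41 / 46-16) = 18901 / 46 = 410.89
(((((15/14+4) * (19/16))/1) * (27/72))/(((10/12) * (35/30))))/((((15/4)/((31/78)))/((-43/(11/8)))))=-5394651/700700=-7.70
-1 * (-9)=9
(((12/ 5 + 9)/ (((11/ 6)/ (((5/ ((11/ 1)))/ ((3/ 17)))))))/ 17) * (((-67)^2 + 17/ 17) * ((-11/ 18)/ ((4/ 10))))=-6462.88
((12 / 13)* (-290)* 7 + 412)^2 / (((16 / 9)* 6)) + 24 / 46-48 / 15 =7787236241 / 38870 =200340.53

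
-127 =-127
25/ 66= 0.38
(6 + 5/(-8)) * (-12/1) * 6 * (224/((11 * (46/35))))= -1517040/253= -5996.21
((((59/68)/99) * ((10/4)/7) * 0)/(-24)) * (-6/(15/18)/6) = 0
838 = 838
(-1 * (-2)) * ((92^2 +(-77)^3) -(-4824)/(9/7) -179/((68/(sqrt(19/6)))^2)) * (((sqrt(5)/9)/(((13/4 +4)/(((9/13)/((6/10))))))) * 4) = -61635671245 * sqrt(5)/980577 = -140551.48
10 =10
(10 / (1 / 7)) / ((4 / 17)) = 595 / 2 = 297.50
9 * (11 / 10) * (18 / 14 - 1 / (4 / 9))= -9.55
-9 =-9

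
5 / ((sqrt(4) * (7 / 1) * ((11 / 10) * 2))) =25 / 154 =0.16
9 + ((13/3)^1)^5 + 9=375667/243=1545.95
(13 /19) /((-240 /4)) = -13 /1140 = -0.01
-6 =-6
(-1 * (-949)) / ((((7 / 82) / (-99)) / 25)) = -192599550 / 7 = -27514221.43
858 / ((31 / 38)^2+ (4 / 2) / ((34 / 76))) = 7020728 / 42027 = 167.05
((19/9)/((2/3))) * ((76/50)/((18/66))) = 3971/225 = 17.65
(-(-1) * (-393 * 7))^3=-20819570751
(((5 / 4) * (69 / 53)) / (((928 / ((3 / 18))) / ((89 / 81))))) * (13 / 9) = 133055 / 286841088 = 0.00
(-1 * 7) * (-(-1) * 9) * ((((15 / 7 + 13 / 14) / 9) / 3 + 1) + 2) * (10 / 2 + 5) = -5885 / 3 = -1961.67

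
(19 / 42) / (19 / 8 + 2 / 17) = 0.18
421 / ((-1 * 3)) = -421 / 3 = -140.33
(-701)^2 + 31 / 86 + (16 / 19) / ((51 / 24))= 13650157999 / 27778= 491401.76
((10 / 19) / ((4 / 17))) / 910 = 17 / 6916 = 0.00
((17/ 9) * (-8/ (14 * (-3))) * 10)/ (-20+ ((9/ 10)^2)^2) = -6800000/ 36559971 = -0.19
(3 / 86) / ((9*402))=0.00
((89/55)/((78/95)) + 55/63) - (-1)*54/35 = 395201/90090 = 4.39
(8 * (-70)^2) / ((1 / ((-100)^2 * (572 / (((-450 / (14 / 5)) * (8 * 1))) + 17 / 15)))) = 2428832000 / 9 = 269870222.22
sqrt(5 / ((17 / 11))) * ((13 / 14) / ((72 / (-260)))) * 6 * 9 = -2535 * sqrt(935) / 238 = -325.69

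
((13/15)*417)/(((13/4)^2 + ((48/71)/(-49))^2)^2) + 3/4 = 333828667444936283743/83682909922026048980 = 3.99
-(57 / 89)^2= -0.41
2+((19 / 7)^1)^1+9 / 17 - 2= 386 / 119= 3.24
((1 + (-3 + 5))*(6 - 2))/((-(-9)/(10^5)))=400000/3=133333.33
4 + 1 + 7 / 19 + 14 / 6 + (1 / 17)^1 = 7520 / 969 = 7.76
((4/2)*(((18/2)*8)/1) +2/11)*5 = 7930/11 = 720.91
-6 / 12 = -1 / 2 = -0.50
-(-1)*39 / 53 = 39 / 53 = 0.74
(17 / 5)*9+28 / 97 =14981 / 485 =30.89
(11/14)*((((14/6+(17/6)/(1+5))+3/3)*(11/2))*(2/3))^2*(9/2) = 24981539/36288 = 688.42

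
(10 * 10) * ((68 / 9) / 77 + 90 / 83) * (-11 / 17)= -6801400 / 88893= -76.51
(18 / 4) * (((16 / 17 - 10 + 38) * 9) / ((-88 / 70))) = -348705 / 374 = -932.37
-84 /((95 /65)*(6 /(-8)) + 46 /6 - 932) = 13104 /144367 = 0.09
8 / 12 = 0.67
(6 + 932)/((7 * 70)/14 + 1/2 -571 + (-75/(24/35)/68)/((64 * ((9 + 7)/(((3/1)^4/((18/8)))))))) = -1.75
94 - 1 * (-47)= 141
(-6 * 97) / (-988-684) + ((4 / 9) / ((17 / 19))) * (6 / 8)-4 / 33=8519 / 14212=0.60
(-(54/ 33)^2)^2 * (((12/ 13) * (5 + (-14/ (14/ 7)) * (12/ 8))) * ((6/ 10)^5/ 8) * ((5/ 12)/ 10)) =-1594323/ 108143750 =-0.01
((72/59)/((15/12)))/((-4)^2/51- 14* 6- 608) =-3672/2601605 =-0.00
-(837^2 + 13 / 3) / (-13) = 2101720 / 39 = 53890.26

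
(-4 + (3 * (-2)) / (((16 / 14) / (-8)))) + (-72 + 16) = -18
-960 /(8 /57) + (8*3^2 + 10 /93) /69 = -6838.95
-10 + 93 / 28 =-187 / 28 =-6.68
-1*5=-5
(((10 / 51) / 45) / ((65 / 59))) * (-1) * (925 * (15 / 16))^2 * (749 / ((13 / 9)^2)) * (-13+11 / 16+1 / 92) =23107957377159375 / 1759287296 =13134840.13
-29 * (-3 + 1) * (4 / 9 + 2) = 1276 / 9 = 141.78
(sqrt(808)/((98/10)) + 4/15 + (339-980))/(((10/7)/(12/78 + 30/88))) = -19039391/85800 + 283 * sqrt(202)/4004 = -220.90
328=328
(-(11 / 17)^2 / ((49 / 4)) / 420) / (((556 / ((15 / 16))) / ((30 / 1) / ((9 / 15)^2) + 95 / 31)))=-972235 / 82010542656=-0.00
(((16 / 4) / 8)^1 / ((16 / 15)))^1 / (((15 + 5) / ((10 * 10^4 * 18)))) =42187.50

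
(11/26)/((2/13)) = 11/4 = 2.75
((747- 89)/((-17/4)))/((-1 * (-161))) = -376/391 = -0.96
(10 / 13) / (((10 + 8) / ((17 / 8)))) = 85 / 936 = 0.09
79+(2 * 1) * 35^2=2529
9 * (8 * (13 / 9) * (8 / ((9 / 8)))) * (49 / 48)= 754.96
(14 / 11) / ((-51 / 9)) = -42 / 187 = -0.22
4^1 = 4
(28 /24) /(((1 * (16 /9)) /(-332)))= -1743 /8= -217.88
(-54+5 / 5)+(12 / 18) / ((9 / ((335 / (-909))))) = -1301449 / 24543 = -53.03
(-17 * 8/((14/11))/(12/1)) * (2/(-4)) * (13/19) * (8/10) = 4862/1995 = 2.44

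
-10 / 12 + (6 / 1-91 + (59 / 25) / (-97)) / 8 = -166763 / 14550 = -11.46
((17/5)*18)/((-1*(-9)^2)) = -34/45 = -0.76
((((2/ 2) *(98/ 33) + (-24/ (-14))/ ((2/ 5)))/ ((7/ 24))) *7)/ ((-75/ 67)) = -898336/ 5775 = -155.56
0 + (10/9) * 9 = 10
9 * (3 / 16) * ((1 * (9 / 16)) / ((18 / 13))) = 0.69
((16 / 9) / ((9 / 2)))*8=256 / 81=3.16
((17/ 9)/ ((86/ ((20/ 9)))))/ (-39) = -170/ 135837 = -0.00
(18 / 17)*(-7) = -126 / 17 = -7.41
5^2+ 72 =97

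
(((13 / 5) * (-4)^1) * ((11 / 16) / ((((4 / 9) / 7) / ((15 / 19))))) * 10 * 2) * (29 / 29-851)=57432375 / 38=1511378.29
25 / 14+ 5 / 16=235 / 112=2.10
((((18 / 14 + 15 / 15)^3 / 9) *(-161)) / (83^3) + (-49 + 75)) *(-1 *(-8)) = 52448124272 / 252158067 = 208.00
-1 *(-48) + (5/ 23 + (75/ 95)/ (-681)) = 4783002/ 99199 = 48.22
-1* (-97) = 97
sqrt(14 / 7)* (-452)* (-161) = 72772* sqrt(2) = 102915.15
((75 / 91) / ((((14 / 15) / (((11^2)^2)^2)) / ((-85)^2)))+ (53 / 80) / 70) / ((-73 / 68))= -11847883301471331991 / 9300200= -1273938549866.81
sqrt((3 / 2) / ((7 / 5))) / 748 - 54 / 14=-27 / 7 +sqrt(210) / 10472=-3.86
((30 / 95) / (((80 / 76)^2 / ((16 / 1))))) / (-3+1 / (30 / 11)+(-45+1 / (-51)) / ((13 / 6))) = -151164 / 776095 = -0.19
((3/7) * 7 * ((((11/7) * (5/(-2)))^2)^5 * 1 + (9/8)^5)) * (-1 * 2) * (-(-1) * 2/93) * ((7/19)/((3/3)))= -8105461867693478201/194709704892416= -41628.44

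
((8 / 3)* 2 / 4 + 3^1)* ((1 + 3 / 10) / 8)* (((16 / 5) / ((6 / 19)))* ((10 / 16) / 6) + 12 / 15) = 28223 / 21600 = 1.31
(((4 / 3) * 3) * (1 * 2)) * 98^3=7529536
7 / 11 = 0.64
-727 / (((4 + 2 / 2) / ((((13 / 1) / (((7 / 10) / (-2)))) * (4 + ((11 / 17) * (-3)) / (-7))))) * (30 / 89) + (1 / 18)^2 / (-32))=67912.33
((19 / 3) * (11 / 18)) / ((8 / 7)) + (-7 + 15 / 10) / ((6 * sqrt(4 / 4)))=2.47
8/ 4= 2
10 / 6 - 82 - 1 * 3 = -250 / 3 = -83.33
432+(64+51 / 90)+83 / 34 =127247 / 255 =499.01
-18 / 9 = -2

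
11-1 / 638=7017 / 638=11.00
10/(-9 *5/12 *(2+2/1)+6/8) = -40/57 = -0.70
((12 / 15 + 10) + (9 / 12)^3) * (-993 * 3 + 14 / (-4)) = -4284063 / 128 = -33469.24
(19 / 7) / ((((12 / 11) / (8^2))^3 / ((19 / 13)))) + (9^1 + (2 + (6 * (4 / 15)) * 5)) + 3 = 801035.89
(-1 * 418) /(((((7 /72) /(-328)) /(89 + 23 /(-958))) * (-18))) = -3339030816 /479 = -6970836.78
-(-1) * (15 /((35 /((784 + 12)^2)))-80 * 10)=1895248 /7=270749.71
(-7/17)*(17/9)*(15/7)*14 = -70/3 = -23.33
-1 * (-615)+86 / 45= 27761 / 45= 616.91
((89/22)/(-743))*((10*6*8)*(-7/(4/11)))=37380/743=50.31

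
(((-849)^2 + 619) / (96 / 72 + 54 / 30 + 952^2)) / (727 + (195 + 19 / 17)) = 61320700 / 71113389217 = 0.00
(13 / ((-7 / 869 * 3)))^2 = 127622209 / 441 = 289392.76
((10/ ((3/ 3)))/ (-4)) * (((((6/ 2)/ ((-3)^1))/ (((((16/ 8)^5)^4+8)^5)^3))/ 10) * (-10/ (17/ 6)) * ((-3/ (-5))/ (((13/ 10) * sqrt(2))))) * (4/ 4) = -5 * sqrt(2)/ 50026274788941842134364952268391144736611037406484686967941494529825344732685425144030560256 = -0.00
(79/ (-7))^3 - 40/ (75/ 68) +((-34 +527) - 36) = -5230912/ 5145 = -1016.70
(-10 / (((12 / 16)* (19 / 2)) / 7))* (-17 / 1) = 9520 / 57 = 167.02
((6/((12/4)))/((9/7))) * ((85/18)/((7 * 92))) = 0.01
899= 899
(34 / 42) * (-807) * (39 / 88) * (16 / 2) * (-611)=108970017 / 77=1415195.03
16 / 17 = 0.94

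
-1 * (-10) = 10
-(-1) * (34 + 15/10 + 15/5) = 77/2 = 38.50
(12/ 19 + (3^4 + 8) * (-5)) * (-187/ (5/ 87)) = 137359167/ 95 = 1445885.97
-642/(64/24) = -963/4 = -240.75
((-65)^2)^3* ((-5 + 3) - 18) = -1508377812500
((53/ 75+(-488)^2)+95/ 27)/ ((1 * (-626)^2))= 40187513/ 66129075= 0.61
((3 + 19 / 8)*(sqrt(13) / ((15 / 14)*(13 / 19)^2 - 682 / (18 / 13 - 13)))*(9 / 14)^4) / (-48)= -5126268951*sqrt(13) / 15872718138368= -0.00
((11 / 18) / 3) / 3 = 11 / 162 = 0.07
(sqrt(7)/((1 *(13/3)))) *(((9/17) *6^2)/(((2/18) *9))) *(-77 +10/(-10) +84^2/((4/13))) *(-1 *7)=-11961432 *sqrt(7)/17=-1861586.73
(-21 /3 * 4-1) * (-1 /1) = 29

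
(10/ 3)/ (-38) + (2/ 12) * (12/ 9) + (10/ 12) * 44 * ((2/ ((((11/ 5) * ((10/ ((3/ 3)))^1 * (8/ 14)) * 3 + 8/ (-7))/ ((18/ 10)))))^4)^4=1822247737828118376121143531945401283333371507/ 13548015789939201728496015507456000000000000000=0.13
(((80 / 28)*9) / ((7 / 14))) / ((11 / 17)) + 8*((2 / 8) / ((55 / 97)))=31958 / 385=83.01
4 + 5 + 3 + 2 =14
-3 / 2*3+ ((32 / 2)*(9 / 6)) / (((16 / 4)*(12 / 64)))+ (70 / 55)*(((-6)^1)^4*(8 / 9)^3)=234821 / 198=1185.96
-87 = -87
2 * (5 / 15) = 2 / 3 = 0.67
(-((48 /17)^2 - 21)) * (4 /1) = 15060 /289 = 52.11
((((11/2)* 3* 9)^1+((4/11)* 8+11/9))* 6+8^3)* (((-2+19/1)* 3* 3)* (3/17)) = 424053/11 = 38550.27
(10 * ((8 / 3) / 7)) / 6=40 / 63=0.63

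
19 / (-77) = -19 / 77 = -0.25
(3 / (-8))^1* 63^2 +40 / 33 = -392611 / 264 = -1487.16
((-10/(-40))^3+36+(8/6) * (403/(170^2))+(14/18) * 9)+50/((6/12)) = 198417067/1387200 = 143.03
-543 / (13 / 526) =-285618 / 13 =-21970.62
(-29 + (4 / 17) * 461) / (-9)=-8.83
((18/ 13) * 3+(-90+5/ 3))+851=29906/ 39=766.82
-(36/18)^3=-8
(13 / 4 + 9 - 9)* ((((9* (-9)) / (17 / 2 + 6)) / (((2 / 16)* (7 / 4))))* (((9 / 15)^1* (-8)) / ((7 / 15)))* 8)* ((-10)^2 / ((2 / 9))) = 4367001600 / 1421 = 3073189.02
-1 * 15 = -15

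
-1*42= -42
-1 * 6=-6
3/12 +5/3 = 23/12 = 1.92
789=789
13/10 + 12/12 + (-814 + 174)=-6377/10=-637.70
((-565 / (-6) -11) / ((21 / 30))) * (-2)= -4990 / 21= -237.62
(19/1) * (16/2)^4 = 77824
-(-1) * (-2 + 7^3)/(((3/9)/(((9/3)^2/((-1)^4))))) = 9207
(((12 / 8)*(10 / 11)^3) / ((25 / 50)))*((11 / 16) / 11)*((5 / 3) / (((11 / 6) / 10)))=18750 / 14641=1.28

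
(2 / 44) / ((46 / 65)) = 65 / 1012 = 0.06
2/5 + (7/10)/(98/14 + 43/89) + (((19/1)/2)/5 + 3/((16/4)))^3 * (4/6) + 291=404794747/1332000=303.90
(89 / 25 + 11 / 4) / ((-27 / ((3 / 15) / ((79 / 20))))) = -631 / 53325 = -0.01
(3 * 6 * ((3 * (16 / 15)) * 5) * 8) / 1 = 2304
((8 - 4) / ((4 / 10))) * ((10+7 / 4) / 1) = 117.50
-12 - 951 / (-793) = -8565 / 793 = -10.80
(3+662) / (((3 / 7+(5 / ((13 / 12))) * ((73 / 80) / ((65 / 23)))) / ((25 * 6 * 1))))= 51985.40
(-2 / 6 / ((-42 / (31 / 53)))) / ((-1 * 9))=-31 / 60102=-0.00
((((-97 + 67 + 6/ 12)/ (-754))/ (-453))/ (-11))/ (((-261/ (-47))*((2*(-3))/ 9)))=-2773/ 1307499336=-0.00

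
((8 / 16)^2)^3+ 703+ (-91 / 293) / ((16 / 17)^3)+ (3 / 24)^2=843280405 / 1200128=702.66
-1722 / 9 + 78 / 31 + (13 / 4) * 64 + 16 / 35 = 63928 / 3255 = 19.64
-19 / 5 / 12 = -19 / 60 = -0.32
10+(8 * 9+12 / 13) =1078 / 13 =82.92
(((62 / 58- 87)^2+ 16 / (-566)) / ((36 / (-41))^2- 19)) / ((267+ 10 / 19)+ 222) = -56130920363576 / 67833364265629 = -0.83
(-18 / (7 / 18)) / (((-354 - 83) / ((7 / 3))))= 108 / 437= 0.25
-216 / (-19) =11.37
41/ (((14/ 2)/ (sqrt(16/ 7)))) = 164* sqrt(7)/ 49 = 8.86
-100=-100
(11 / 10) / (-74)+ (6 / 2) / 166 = 197 / 61420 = 0.00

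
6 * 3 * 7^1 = 126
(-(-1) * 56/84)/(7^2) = 2/147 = 0.01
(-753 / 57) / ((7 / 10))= -18.87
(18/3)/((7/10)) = 60/7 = 8.57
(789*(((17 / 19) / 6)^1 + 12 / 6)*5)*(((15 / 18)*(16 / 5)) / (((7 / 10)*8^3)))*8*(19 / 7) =32875 / 24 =1369.79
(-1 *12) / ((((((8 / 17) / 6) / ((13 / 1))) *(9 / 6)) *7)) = -1326 / 7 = -189.43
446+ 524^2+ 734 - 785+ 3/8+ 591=2204499/8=275562.38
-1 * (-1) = 1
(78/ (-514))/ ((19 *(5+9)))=-39/ 68362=-0.00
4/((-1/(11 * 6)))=-264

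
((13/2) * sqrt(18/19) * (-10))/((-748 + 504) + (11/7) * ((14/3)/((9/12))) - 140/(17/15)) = 29835 * sqrt(38)/1039984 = 0.18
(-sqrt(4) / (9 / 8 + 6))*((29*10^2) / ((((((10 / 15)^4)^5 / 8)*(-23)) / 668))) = 140720807117025 / 223744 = 628936673.69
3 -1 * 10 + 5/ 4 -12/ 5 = -163/ 20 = -8.15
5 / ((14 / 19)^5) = 12380495 / 537824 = 23.02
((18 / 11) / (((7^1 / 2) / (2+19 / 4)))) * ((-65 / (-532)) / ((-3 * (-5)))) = 1053 / 40964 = 0.03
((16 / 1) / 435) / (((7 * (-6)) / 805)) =-184 / 261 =-0.70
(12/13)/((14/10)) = 60/91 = 0.66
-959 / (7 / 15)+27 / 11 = -22578 / 11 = -2052.55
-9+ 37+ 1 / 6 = 169 / 6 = 28.17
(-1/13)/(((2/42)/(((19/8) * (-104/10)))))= 399/10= 39.90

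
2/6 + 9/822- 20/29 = -8233/23838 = -0.35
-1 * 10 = -10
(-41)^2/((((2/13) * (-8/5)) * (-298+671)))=-109265/5968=-18.31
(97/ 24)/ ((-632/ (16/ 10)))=-97/ 9480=-0.01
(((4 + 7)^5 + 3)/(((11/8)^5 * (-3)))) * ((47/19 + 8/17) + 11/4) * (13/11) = -73506.49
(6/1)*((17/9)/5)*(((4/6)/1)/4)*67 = 25.31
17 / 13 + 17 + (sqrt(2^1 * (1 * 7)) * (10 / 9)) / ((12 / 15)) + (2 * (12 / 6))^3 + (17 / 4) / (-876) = 25 * sqrt(14) / 18 + 3749059 / 45552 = 87.50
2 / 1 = 2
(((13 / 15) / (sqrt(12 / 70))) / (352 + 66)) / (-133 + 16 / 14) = -7*sqrt(210) / 2671020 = -0.00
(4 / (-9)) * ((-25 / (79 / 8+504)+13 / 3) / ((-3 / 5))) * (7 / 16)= 1849505 / 1331964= 1.39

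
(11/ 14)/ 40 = 0.02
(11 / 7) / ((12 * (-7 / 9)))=-33 / 196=-0.17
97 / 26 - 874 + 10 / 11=-248637 / 286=-869.36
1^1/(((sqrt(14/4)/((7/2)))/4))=2 * sqrt(14)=7.48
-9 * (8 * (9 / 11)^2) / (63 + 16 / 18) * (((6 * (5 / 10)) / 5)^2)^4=-344373768 / 27177734375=-0.01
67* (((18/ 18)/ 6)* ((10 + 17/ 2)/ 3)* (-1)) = -2479/ 36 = -68.86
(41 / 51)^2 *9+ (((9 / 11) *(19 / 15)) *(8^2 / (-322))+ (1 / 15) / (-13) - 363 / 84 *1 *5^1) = -6388158787 / 399218820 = -16.00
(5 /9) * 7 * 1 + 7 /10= 413 /90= 4.59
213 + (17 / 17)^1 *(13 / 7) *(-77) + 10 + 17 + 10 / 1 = 107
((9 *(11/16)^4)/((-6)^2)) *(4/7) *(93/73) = 1361613/33488896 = 0.04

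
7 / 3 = 2.33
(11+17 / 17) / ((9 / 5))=6.67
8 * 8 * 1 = 64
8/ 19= 0.42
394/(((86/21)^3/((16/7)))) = 1042524/79507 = 13.11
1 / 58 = 0.02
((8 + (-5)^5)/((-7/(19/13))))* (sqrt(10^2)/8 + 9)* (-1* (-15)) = 100060.84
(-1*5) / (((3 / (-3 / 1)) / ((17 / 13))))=6.54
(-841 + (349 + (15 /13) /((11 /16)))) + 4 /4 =-489.32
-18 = -18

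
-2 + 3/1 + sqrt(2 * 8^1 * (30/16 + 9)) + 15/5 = 4 + sqrt(174) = 17.19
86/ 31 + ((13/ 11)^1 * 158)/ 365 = 3.29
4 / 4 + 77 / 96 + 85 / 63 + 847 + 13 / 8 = 1717181 / 2016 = 851.78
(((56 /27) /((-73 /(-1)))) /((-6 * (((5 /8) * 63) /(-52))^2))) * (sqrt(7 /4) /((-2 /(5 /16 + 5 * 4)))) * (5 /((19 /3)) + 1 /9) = 3093376 * sqrt(7) /81900963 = 0.10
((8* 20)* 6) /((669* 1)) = 1.43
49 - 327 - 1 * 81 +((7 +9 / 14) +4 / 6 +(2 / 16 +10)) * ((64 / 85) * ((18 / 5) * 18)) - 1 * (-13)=1646458 / 2975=553.43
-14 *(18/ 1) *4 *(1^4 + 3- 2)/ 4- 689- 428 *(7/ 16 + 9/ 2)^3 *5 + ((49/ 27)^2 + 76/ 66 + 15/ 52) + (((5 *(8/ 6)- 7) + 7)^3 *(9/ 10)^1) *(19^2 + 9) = -17092127874559/ 106748928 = -160115.22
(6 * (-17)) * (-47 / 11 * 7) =33558 / 11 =3050.73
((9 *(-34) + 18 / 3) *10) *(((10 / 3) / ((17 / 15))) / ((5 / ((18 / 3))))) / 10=-18000 / 17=-1058.82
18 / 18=1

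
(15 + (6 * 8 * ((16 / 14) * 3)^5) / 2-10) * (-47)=-8985789517 / 16807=-534645.65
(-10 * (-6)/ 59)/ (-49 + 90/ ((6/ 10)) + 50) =60/ 8909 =0.01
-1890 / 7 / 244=-135 / 122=-1.11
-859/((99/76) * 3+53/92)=-750766/3919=-191.57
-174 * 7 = -1218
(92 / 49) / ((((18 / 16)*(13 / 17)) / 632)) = 7907584 / 5733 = 1379.31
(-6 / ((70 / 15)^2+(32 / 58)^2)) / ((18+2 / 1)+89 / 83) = -628227 / 48721310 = -0.01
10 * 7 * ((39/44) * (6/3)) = 1365/11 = 124.09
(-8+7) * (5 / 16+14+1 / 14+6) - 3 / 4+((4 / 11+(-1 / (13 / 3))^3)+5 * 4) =-2118217 / 2706704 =-0.78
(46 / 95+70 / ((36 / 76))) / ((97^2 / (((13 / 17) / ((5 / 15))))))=1647932 / 45586605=0.04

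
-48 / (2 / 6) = -144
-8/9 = -0.89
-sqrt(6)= -2.45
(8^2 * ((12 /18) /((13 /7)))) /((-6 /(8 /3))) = -3584 /351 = -10.21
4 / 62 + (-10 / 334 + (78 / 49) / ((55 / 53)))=21884123 / 13952015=1.57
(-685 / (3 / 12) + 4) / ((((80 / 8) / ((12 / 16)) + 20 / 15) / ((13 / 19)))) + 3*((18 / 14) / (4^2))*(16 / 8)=-78327 / 616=-127.15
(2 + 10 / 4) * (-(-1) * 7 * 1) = 63 / 2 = 31.50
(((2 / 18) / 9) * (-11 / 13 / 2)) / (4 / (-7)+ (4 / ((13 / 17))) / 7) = -77 / 2592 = -0.03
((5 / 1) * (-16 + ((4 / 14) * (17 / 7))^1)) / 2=-1875 / 49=-38.27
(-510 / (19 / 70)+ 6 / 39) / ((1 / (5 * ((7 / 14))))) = -1160155 / 247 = -4696.98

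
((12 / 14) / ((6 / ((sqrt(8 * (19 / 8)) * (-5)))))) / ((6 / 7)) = -5 * sqrt(19) / 6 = -3.63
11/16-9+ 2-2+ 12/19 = -2335/304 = -7.68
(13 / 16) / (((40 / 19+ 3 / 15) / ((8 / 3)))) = 1235 / 1314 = 0.94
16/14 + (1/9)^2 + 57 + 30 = 49984/567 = 88.16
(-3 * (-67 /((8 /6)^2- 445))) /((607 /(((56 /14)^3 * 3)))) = -347328 /2421323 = -0.14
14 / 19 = 0.74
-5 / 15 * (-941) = 941 / 3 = 313.67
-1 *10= -10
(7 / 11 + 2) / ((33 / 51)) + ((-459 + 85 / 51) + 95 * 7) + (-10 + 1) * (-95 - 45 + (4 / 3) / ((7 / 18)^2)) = 24766514 / 17787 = 1392.39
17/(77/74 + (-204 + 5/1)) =-1258/14649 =-0.09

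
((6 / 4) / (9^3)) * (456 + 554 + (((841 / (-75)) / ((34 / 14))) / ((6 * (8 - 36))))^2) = 945724307281 / 455070960000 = 2.08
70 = 70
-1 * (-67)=67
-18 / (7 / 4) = -72 / 7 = -10.29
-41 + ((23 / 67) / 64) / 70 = -12306537 / 300160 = -41.00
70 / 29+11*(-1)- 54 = -1815 / 29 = -62.59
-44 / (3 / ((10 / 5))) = -88 / 3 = -29.33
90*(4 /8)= 45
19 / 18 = 1.06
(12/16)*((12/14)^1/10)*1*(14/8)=9/80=0.11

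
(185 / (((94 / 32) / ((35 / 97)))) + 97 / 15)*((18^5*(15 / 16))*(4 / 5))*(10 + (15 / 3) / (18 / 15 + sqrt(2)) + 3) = 15087996406656 / 159565 + 11787497192700*sqrt(2) / 31913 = 616915917.58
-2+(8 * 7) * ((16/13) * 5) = 342.62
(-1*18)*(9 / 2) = -81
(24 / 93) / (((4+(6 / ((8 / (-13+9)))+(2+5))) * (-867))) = -1 / 26877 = -0.00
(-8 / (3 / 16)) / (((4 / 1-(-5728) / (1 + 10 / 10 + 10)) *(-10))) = 16 / 1805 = 0.01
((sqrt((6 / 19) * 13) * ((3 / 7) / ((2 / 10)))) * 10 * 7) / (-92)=-75 * sqrt(1482) / 874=-3.30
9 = 9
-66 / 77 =-6 / 7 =-0.86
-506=-506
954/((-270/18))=-318/5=-63.60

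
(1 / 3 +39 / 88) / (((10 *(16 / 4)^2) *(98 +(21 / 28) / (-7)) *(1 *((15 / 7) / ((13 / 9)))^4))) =19681013807 / 1922817310920000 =0.00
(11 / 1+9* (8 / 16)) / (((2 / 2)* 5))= 31 / 10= 3.10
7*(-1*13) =-91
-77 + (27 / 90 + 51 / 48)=-6051 / 80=-75.64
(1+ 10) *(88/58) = 16.69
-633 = -633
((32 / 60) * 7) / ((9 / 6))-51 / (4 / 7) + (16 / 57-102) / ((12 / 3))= -383693 / 3420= -112.19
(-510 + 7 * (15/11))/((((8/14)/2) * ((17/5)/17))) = -192675/22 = -8757.95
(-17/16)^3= -4913/4096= -1.20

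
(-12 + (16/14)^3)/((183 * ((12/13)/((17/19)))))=-199121/3577833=-0.06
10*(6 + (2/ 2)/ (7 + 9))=485/ 8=60.62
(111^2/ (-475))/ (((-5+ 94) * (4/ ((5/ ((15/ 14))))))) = -28749/ 84550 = -0.34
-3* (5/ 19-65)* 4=14760/ 19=776.84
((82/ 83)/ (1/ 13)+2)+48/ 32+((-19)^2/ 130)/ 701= 61823904/ 3781895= 16.35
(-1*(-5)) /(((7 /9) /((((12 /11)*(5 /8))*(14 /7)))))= 675 /77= 8.77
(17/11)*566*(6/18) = 9622/33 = 291.58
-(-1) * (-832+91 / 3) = -801.67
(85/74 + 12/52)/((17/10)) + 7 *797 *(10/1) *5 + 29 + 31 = 2281471405/8177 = 279010.81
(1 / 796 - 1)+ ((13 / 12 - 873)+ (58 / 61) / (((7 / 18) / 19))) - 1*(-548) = -141970039 / 509838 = -278.46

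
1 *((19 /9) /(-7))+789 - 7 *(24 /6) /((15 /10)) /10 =786.83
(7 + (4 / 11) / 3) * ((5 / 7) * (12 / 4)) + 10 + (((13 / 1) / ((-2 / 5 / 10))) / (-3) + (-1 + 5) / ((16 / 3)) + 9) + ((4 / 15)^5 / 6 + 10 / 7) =101580992071 / 701662500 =144.77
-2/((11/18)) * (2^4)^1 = -576/11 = -52.36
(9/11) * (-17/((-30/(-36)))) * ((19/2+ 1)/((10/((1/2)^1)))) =-9639/1100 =-8.76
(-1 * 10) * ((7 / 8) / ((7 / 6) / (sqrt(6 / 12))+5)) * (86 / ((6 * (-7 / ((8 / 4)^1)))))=3225 / 401 -1505 * sqrt(2) / 802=5.39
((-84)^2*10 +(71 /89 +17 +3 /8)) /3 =23526.06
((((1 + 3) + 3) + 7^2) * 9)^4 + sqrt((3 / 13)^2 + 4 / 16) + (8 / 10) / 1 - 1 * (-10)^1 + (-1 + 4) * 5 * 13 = 64524128462.35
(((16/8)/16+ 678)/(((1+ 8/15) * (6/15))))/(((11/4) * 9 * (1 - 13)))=-135625/36432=-3.72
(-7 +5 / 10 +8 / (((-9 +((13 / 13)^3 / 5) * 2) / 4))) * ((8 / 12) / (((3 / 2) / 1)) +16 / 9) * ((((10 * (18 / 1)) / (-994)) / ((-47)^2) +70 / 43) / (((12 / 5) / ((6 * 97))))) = -54601885201000 / 6089901531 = -8965.97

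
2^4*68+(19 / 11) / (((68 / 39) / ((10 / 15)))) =407159 / 374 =1088.66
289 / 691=0.42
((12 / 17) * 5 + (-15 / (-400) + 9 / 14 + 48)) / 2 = 497037 / 19040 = 26.10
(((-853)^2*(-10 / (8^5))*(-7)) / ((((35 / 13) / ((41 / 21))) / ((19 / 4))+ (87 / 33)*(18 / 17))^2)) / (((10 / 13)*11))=21586965752899676129 / 1116070206946541568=19.34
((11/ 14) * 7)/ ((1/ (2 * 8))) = 88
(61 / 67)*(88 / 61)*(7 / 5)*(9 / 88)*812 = 51156 / 335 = 152.70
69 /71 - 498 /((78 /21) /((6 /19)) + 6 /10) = -1811514 /46079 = -39.31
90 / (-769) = -90 / 769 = -0.12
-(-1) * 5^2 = 25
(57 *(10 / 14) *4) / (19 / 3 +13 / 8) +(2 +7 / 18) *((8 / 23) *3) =2117804 / 92253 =22.96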